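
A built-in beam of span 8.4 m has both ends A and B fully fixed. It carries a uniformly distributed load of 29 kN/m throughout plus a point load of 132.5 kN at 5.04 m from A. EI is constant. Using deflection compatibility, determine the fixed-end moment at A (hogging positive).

Release both end moments; the primary structure is a simply-supported span AB with redundants M_A and M_B.
End rotations of the released simple span under the applied load (×1/EI):
  at A: UDL 29: wL³/(24EI) = 716.2/EI
  at B: UDL 29: wL³/(24EI) = 716.2/EI
  at A: point load 132.5 at a = 5.04: Pab(L + b)/(6LEI) = 523.6/EI
  at B: point load 132.5 at a = 5.04: Pab(L + a)/(6LEI) = 598.3/EI
  θ_A0 = 1240/EI,  θ_B0 = 1315/EI
Flexibility coefficients: a unit moment at one end gives L/(3EI) there and L/(6EI) at the far end, so f₁₁ = f₂₂ = 2.8/EI and f₁₂ = f₂₁ = 1.4/EI.
Compatibility — zero rotation at each built-in end:
  2.8 M_A + 1.4 M_B = 1240
  1.4 M_A + 2.8 M_B = 1315
Solving the pair gives M_A = 277.4 kN·m and M_B = 330.8 kN·m (hogging).

M_A = 277.4 kN·m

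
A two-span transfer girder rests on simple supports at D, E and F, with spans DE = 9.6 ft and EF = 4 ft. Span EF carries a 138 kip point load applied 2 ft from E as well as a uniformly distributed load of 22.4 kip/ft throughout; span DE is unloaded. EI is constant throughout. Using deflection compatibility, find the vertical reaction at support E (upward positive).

Release continuity at E by inserting a hinge; the redundant is the internal moment M_E. The primary structure is two simply-supported spans DE and EF.
Discontinuity in slope at E on the released structure — sum the simple-span end rotations:
  span EF: point load 138 at a = 2: Pab(L + b)/(6LEI) = 138/EI
  span EF: UDL 22.4: wL³/(24EI) = 59.73/EI
  relative rotation θ_0 = (0 + 197.7)/EI = 197.7/EI
A unit hogging moment at E produces rotation L₁/(3EI) + L₂/(3EI) = 4.533/EI.
Slope continuity at E: θ_0 = M_E·4.533/EI, so M_E = 197.7/4.533 = 43.62 kip·ft (hogging).
Span DE, ΣM about D with M_E applied at E: R_E^{DE}·9.6 = 0 + 43.62, so R_E^{DE} = 4.544 kip and R_D = 0 − 4.544 = -4.544 kip.
Span EF, ΣM about F: R_E^{EF}·4 = 455.2 + 43.62, so R_E^{EF} = 124.7 kip and R_F = 227.6 − 124.7 = 102.9 kip.
R_E = 4.544 + 124.7 = 129.2 kip.

R_E = 129.2 kip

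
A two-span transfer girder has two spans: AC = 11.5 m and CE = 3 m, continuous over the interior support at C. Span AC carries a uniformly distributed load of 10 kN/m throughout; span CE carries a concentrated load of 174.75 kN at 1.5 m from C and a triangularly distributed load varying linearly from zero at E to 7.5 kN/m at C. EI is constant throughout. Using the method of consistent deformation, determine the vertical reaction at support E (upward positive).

R_E = 40.33 kN

Release continuity at C by inserting a hinge; the redundant is the internal moment M_C. The primary structure is two simply-supported spans AC and CE.
End slopes at the hinge C, treating each span as simply supported:
  span AC: UDL 10: wL³/(24EI) = 633.7/EI
  span CE: point load 174.75 at a = 1.5: Pab(L + b)/(6LEI) = 98.3/EI
  span CE: triangular load, peak 7.5: w₀L³/(45EI) = 4.5/EI
  relative rotation θ_0 = (633.7 + 102.8)/EI = 736.5/EI
A unit hogging moment at C produces rotation L₁/(3EI) + L₂/(3EI) = 4.833/EI.
Compatibility: M_C·(L₁+L₂)/(3EI) = θ_0, giving M_C = 152.4 kN·m (hogging).
Span CE, ΣM about E: R_C^{CE}·3 = 284.6 + 152.4, so R_C^{CE} = 145.7 kN and R_E = 186 − 145.7 = 40.33 kN.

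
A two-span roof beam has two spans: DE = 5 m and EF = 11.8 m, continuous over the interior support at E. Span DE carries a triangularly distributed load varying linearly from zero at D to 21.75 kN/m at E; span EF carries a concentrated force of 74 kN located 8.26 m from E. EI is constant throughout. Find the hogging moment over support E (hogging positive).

M_E = 94.51 kN·m

Take M_E as the redundant. Released structure: two simple spans DE and EF with a hinge at E.
End slopes at the hinge E, treating each span as simply supported:
  span DE: triangular load, peak 21.75: w₀L³/(45EI) = 60.42/EI
  span EF: point load 74 at a = 8.26: Pab(L + b)/(6LEI) = 468.8/EI
  relative rotation θ_0 = (60.42 + 468.8)/EI = 529.2/EI
A unit hogging moment at E produces rotation L₁/(3EI) + L₂/(3EI) = 5.6/EI.
Compatibility: M_E·(L₁+L₂)/(3EI) = θ_0, giving M_E = 94.51 kN·m (hogging).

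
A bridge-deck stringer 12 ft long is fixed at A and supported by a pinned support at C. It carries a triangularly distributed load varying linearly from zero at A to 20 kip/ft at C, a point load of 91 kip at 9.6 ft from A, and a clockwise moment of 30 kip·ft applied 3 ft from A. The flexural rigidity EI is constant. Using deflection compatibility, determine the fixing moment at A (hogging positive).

Choose R_C as the redundant. The primary structure is the cantilever fixed at A.
Free-end deflection of the primary structure under the applied loading (downward +):
  triangular load, peak 20 at the free end: 11w₀L⁴/(120EI) = 38016/EI
  point load 91 at a = 9.6: Pa²(3L − a)/(6EI) = 36901/EI
  clockwise couple 30 at a = 3: M₀a(2L − a)/(2EI) = 945/EI
  δ_0 = 75862/EI
Tip deflection under a unit load at C: L³/(3EI) = 576/EI.
The prop prevents deflection at C: R_C = δ_0/δ_{CC} = 75862/576 = 131.7 kip.
Moment equilibrium about A: M_A = Σ(load moments about A) − R_C·L = 1864 − 131.7×12 = 283.1 kip·ft.

M_A = 283.1 kip·ft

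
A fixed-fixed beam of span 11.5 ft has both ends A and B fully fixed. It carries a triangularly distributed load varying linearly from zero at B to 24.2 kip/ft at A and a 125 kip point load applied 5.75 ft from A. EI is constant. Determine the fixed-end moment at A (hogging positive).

Take the two fixed-end moments M_A, M_B as redundants; the released structure is the simple span AB.
On the primary (simply-supported) span, the end slopes from the loading are:
  at A: triangular load, peak 24.2: w₀L³/(45EI) = 817.9/EI
  at B: triangular load, peak 24.2: 7w₀L³/(360EI) = 715.7/EI
  at A: point load 125 at a = 5.75: Pab(L + b)/(6LEI) = 1033/EI
  at B: point load 125 at a = 5.75: Pab(L + a)/(6LEI) = 1033/EI
  θ_A0 = 1851/EI,  θ_B0 = 1749/EI
Flexibility coefficients: a unit moment at one end gives L/(3EI) there and L/(6EI) at the far end, so f₁₁ = f₂₂ = 3.833/EI and f₁₂ = f₂₁ = 1.917/EI.
Compatibility — zero rotation at each built-in end:
  3.833 M_A + 1.917 M_B = 1851
  1.917 M_A + 3.833 M_B = 1749
Solving the pair gives M_A = 339.7 kip·ft and M_B = 286.4 kip·ft (hogging).

M_A = 339.7 kip·ft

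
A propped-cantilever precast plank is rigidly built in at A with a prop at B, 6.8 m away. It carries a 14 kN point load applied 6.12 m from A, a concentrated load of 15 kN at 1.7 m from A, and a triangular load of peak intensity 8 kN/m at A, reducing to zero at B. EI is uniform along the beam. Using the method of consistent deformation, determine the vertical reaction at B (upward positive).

Remove the prop at B; the released (primary) structure is a cantilever built in at A.
Downward deflection at the released point B due to the loads:
  point load 14 at a = 6.12: Pa²(3L − a)/(6EI) = 1248/EI
  point load 15 at a = 1.7: Pa²(3L − a)/(6EI) = 135.1/EI
  triangular load, peak 8 at the fixed end: w₀L⁴/(30EI) = 570.2/EI
  δ_0 = 1953/EI
Flexibility coefficient — unit upward force at B: δ_{BB} = L³/(3EI) = 104.8/EI.
Compatibility at B: δ_0 − R_B·δ_{BB} = 0, so R_B = 1953/104.8 = 18.64 kN.

R_B = 18.64 kN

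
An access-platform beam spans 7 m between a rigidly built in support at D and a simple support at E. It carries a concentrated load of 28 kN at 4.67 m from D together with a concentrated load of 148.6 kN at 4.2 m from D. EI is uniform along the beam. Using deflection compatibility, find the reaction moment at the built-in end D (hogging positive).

Take the reaction at E as the redundant and release it; the primary structure is a cantilever fixed at D.
Deflection at E on the released cantilever, summing each load's contribution:
  point load 28 at a = 4.67: Pa²(3L − a)/(6EI) = 1662/EI
  point load 148.6 at a = 4.2: Pa²(3L − a)/(6EI) = 7340/EI
  δ_0 = 9002/EI
Tip deflection under a unit load at E: L³/(3EI) = 114.3/EI.
Compatibility at E: δ_0 − R_E·δ_{EE} = 0, so R_E = 9002/114.3 = 78.73 kN.
Moment equilibrium about D: M_D = Σ(load moments about D) − R_E·L = 754.9 − 78.73×7 = 203.8 kN·m.

M_D = 203.8 kN·m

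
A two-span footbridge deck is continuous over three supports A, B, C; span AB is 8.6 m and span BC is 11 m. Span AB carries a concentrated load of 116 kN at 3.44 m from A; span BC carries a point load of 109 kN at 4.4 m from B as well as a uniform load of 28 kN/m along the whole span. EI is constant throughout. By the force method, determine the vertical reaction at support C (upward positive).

Insert a hinge at B; M_B is the redundant, and each span becomes simply supported.
Rotations at B on the released spans (each span's end-slope, ×1/EI):
  span AB: point load 116 at a = 3.44: Pab(L + a)/(6LEI) = 480.4/EI
  span BC: point load 109 at a = 4.4: Pab(L + b)/(6LEI) = 844.1/EI
  span BC: UDL 28: wL³/(24EI) = 1553/EI
  relative rotation θ_0 = (480.4 + 2397)/EI = 2877/EI
A unit hogging moment at B produces rotation L₁/(3EI) + L₂/(3EI) = 6.533/EI.
Slope continuity at B: θ_0 = M_B·6.533/EI, so M_B = 2877/6.533 = 440.4 kN·m (hogging).
Span BC, ΣM about C: R_B^{BC}·11 = 2413 + 440.4, so R_B^{BC} = 259.4 kN and R_C = 417 − 259.4 = 157.6 kN.

R_C = 157.6 kN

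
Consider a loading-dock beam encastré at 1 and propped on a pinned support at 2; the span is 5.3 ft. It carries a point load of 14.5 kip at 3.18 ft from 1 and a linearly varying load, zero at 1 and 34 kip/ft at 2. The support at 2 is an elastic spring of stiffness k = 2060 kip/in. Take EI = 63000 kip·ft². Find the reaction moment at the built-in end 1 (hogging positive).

M_1 = 83.07 kip·ft

Choose R_2 as the redundant. The primary structure is the cantilever fixed at 1.
Free-end deflection of the primary structure under the applied loading (downward +):
  point load 14.5 at a = 3.18: Pa²(3L − a)/(6EI) = 310.9/EI
  triangular load, peak 34 at the free end: 11w₀L⁴/(120EI) = 2459/EI
  δ_0 = 2770/EI
Flexibility coefficient — unit upward force at 2: δ_{22} = L³/(3EI) = 49.63/EI.
With EI = 63000 kip·ft²: δ_0 = 0.043969 ft and δ_{22} = 0.000788 ft/kip.
Compatibility — the spring shortens by R_2/k under the reaction it provides: δ_0 − R_2·δ_{22} = R_2/k. With 1/k = 1/(2060×12) ft/kip = 0.00004 ft/kip, R_2 = δ_0 / (δ_{22} + 1/k) = 0.043969 / (0.000788 + 0.00004) = 53.09 kip.
Moment equilibrium about 1: M_1 = Σ(load moments about 1) − R_2·L = 364.5 − 53.09×5.3 = 83.07 kip·ft.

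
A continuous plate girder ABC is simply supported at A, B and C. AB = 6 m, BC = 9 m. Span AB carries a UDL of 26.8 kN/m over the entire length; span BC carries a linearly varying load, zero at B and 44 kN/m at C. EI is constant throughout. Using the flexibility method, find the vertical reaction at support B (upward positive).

Release continuity at B by inserting a hinge; the redundant is the internal moment M_B. The primary structure is two simply-supported spans AB and BC.
Rotations at B on the released spans (each span's end-slope, ×1/EI):
  span AB: UDL 26.8: wL³/(24EI) = 241.2/EI
  span BC: triangular load, peak 44: 7w₀L³/(360EI) = 623.7/EI
  relative rotation θ_0 = (241.2 + 623.7)/EI = 864.9/EI
A unit hogging moment at B produces rotation L₁/(3EI) + L₂/(3EI) = 5/EI.
Compatibility: M_B·(L₁+L₂)/(3EI) = θ_0, giving M_B = 173 kN·m (hogging).
Span AB, ΣM about A with M_B applied at B: R_B^{AB}·6 = 482.4 + 173, so R_B^{AB} = 109.2 kN and R_A = 160.8 − 109.2 = 51.57 kN.
Span BC, ΣM about C: R_B^{BC}·9 = 594 + 173, so R_B^{BC} = 85.22 kN and R_C = 198 − 85.22 = 112.8 kN.
R_B = 109.2 + 85.22 = 194.4 kN.

R_B = 194.4 kN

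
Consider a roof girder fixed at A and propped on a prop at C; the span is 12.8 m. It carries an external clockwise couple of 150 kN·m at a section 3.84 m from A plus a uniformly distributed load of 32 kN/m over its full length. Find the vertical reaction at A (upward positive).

Take the reaction at C as the redundant and release it; the primary structure is a cantilever fixed at A.
Free-end deflection of the primary structure under the applied loading (downward +):
  clockwise couple 150 at a = 3.84: M₀a(2L − a)/(2EI) = 6267/EI
  UDL 32: wL⁴/(8EI) = 107374/EI
  δ_0 = 113641/EI
Flexibility coefficient — unit upward force at C: δ_{CC} = L³/(3EI) = 699.1/EI.
The prop prevents deflection at C: R_C = δ_0/δ_{CC} = 113641/699.1 = 162.6 kN.
Vertical equilibrium: R_A = ΣP − R_C = 409.6 − 162.6 = 247 kN.

R_A = 247 kN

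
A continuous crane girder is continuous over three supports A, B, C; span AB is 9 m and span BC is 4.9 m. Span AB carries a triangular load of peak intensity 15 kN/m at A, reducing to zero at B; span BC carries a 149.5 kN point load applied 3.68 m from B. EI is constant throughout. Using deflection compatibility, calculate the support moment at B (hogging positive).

M_B = 76.05 kN·m

Insert a hinge at B; M_B is the redundant, and each span becomes simply supported.
Rotations at B on the released spans (each span's end-slope, ×1/EI):
  span AB: triangular load, peak 15: 7w₀L³/(360EI) = 212.6/EI
  span BC: point load 149.5 at a = 3.68: Pab(L + b)/(6LEI) = 139.7/EI
  relative rotation θ_0 = (212.6 + 139.7)/EI = 352.3/EI
A unit hogging moment at B produces rotation L₁/(3EI) + L₂/(3EI) = 4.633/EI.
Compatibility: M_B·(L₁+L₂)/(3EI) = θ_0, giving M_B = 76.05 kN·m (hogging).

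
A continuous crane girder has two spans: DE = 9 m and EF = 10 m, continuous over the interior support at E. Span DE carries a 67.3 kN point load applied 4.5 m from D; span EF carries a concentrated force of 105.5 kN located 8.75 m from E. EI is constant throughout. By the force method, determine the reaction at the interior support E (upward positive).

Release continuity at E by inserting a hinge; the redundant is the internal moment M_E. The primary structure is two simply-supported spans DE and EF.
Discontinuity in slope at E on the released structure — sum the simple-span end rotations:
  span DE: point load 67.3 at a = 4.5: Pab(L + a)/(6LEI) = 340.7/EI
  span EF: point load 105.5 at a = 8.75: Pab(L + b)/(6LEI) = 216.4/EI
  relative rotation θ_0 = (340.7 + 216.4)/EI = 557.1/EI
A unit hogging moment at E produces rotation L₁/(3EI) + L₂/(3EI) = 6.333/EI.
Slope continuity at E: θ_0 = M_E·6.333/EI, so M_E = 557.1/6.333 = 87.96 kN·m (hogging).
Span DE, ΣM about D with M_E applied at E: R_E^{DE}·9 = 302.9 + 87.96, so R_E^{DE} = 43.42 kN and R_D = 67.3 − 43.42 = 23.88 kN.
Span EF, ΣM about F: R_E^{EF}·10 = 131.9 + 87.96, so R_E^{EF} = 21.98 kN and R_F = 105.5 − 21.98 = 83.52 kN.
R_E = 43.42 + 21.98 = 65.41 kN.

R_E = 65.41 kN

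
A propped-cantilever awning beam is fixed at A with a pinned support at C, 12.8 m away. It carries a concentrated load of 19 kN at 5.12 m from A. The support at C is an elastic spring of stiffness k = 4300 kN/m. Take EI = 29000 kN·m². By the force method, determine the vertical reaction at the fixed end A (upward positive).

R_A = 15.09 kN

Choose R_C as the redundant. The primary structure is the cantilever fixed at A.
Primary-structure tip deflection at C by superposition:
  point load 19 at a = 5.12: Pa²(3L − a)/(6EI) = 2763/EI
Tip deflection under a unit load at C: L³/(3EI) = 699.1/EI.
With EI = 29000 kN·m²: δ_0 = 0.095264 m and δ_{CC} = 0.024105 m/kN.
Compatibility — the spring shortens by R_C/k under the reaction it provides: δ_0 − R_C·δ_{CC} = R_C/k. With 1/k = 0.000233 m/kN, R_C = δ_0 / (δ_{CC} + 1/k) = 0.095264 / (0.024105 + 0.000233) = 3.914 kN.
Vertical equilibrium: R_A = ΣP − R_C = 19 − 3.914 = 15.09 kN.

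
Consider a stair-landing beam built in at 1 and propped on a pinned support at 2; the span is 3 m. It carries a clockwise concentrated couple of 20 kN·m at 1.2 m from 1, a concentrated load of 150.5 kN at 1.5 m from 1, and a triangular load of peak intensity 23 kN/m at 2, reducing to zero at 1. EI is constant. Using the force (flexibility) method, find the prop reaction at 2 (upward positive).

R_2 = 72.41 kN

Choose R_2 as the redundant. The primary structure is the cantilever fixed at 1.
Downward deflection at the released point 2 due to the loads:
  clockwise couple 20 at a = 1.2: M₀a(2L − a)/(2EI) = 57.6/EI
  point load 150.5 at a = 1.5: Pa²(3L − a)/(6EI) = 423.3/EI
  triangular load, peak 23 at the free end: 11w₀L⁴/(120EI) = 170.8/EI
  δ_0 = 651.7/EI
Tip deflection under a unit load at 2: L³/(3EI) = 9/EI.
The prop prevents deflection at 2: R_2 = δ_0/δ_{22} = 651.7/9 = 72.41 kN.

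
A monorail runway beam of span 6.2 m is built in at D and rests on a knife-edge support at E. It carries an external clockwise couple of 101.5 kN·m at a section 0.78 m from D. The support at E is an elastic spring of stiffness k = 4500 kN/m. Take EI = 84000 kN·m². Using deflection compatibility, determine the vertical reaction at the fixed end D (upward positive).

R_D = -4.688 kN

Remove the prop at E; the released (primary) structure is a cantilever built in at D.
Primary-structure tip deflection at E by superposition:
  clockwise couple 101.5 at a = 0.78: M₀a(2L − a)/(2EI) = 460/EI
Tip deflection under a unit load at E: L³/(3EI) = 79.44/EI.
With EI = 84000 kN·m²: δ_0 = 0.005476 m and δ_{EE} = 0.000946 m/kN.
Compatibility — the spring shortens by R_E/k under the reaction it provides: δ_0 − R_E·δ_{EE} = R_E/k. With 1/k = 0.000222 m/kN, R_E = δ_0 / (δ_{EE} + 1/k) = 0.005476 / (0.000946 + 0.000222) = 4.688 kN.
Vertical equilibrium: R_D = ΣP − R_E = 0 − 4.688 = -4.688 kN.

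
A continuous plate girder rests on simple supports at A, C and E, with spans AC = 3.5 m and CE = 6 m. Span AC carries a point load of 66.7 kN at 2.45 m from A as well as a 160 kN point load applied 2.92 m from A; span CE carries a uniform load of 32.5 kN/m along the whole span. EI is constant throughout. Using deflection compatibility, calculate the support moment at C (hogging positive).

Release continuity at C by inserting a hinge; the redundant is the internal moment M_C. The primary structure is two simply-supported spans AC and CE.
Rotations at C on the released spans (each span's end-slope, ×1/EI):
  span AC: point load 66.7 at a = 2.45: Pab(L + a)/(6LEI) = 48.62/EI
  span AC: point load 160 at a = 2.92: Pab(L + a)/(6LEI) = 82.84/EI
  span CE: UDL 32.5: wL³/(24EI) = 292.5/EI
  relative rotation θ_0 = (131.5 + 292.5)/EI = 424/EI
A unit hogging moment at C produces rotation L₁/(3EI) + L₂/(3EI) = 3.167/EI.
Slope continuity at C: θ_0 = M_C·3.167/EI, so M_C = 424/3.167 = 133.9 kN·m (hogging).

M_C = 133.9 kN·m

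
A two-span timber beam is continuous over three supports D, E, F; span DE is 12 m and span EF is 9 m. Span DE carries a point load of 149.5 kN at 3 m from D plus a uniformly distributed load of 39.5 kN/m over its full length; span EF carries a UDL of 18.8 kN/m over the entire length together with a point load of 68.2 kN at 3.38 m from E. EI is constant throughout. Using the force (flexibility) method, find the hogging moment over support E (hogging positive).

M_E = 658.1 kN·m

Release continuity at E by inserting a hinge; the redundant is the internal moment M_E. The primary structure is two simply-supported spans DE and EF.
Rotations at E on the released spans (each span's end-slope, ×1/EI):
  span DE: point load 149.5 at a = 3: Pab(L + a)/(6LEI) = 840.9/EI
  span DE: UDL 39.5: wL³/(24EI) = 2844/EI
  span EF: UDL 18.8: wL³/(24EI) = 571/EI
  span EF: point load 68.2 at a = 3.38: Pab(L + b)/(6LEI) = 350.7/EI
  relative rotation θ_0 = (3685 + 921.8)/EI = 4607/EI
A unit hogging moment at E produces rotation L₁/(3EI) + L₂/(3EI) = 7/EI.
Compatibility: M_E·(L₁+L₂)/(3EI) = θ_0, giving M_E = 658.1 kN·m (hogging).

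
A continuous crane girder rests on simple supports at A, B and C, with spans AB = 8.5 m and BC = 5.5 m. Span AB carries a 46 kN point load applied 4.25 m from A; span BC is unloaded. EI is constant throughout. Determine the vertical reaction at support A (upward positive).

R_A = 17.76 kN

Release continuity at B by inserting a hinge; the redundant is the internal moment M_B. The primary structure is two simply-supported spans AB and BC.
End slopes at the hinge B, treating each span as simply supported:
  span AB: point load 46 at a = 4.25: Pab(L + a)/(6LEI) = 207.7/EI
  relative rotation θ_0 = (207.7 + 0)/EI = 207.7/EI
A unit hogging moment at B produces rotation L₁/(3EI) + L₂/(3EI) = 4.667/EI.
Slope continuity at B: θ_0 = M_B·4.667/EI, so M_B = 207.7/4.667 = 44.51 kN·m (hogging).
Span AB, ΣM about A with M_B applied at B: R_B^{AB}·8.5 = 195.5 + 44.51, so R_B^{AB} = 28.24 kN and R_A = 46 − 28.24 = 17.76 kN.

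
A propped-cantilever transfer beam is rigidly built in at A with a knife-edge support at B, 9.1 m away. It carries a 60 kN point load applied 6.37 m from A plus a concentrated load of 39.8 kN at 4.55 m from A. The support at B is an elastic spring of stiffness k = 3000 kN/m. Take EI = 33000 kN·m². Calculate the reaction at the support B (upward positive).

Remove the prop at B; the released (primary) structure is a cantilever built in at A.
Free-end deflection of the primary structure under the applied loading (downward +):
  point load 60 at a = 6.37: Pa²(3L − a)/(6EI) = 8493/EI
  point load 39.8 at a = 4.55: Pa²(3L − a)/(6EI) = 3124/EI
  δ_0 = 11617/EI
Flexibility coefficient — unit upward force at B: δ_{BB} = L³/(3EI) = 251.2/EI.
With EI = 33000 kN·m²: δ_0 = 0.35203 m and δ_{BB} = 0.007612 m/kN.
Compatibility — the spring shortens by R_B/k under the reaction it provides: δ_0 − R_B·δ_{BB} = R_B/k. With 1/k = 0.000333 m/kN, R_B = δ_0 / (δ_{BB} + 1/k) = 0.35203 / (0.007612 + 0.000333) = 44.31 kN.

R_B = 44.31 kN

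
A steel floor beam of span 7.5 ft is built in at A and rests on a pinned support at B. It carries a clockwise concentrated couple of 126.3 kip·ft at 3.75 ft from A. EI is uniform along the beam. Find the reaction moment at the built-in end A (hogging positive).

Remove the prop at B; the released (primary) structure is a cantilever built in at A.
Deflection at B on the released cantilever, summing each load's contribution:
  clockwise couple 126.3 at a = 3.75: M₀a(2L − a)/(2EI) = 2664/EI
Flexibility coefficient — unit upward force at B: δ_{BB} = L³/(3EI) = 140.6/EI.
The prop prevents deflection at B: R_B = δ_0/δ_{BB} = 2664/140.6 = 18.95 kip.
Moment equilibrium about A: M_A = Σ(load moments about A) − R_B·L = 126.3 − 18.95×7.5 = -15.79 kip·ft.

M_A = -15.79 kip·ft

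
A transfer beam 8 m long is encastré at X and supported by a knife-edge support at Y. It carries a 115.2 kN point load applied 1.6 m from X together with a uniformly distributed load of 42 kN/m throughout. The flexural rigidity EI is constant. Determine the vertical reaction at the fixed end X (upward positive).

R_X = 318.7 kN

Release the roller at Y. Primary structure: cantilever fixed at X.
Primary-structure tip deflection at Y by superposition:
  point load 115.2 at a = 1.6: Pa²(3L − a)/(6EI) = 1101/EI
  UDL 42: wL⁴/(8EI) = 21504/EI
  δ_0 = 22605/EI
Tip deflection under a unit load at Y: L³/(3EI) = 170.7/EI.
Compatibility at Y: δ_0 − R_Y·δ_{YY} = 0, so R_Y = 22605/170.7 = 132.5 kN.
Vertical equilibrium: R_X = ΣP − R_Y = 451.2 − 132.5 = 318.7 kN.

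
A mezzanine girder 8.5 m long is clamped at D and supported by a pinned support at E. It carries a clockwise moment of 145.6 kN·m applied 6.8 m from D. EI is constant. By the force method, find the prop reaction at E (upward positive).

R_E = 24.67 kN

Remove the prop at E; the released (primary) structure is a cantilever built in at D.
Free-end deflection of the primary structure under the applied loading (downward +):
  clockwise couple 145.6 at a = 6.8: M₀a(2L − a)/(2EI) = 5049/EI
Flexibility coefficient — unit upward force at E: δ_{EE} = L³/(3EI) = 204.7/EI.
Compatibility at E: δ_0 − R_E·δ_{EE} = 0, so R_E = 5049/204.7 = 24.67 kN.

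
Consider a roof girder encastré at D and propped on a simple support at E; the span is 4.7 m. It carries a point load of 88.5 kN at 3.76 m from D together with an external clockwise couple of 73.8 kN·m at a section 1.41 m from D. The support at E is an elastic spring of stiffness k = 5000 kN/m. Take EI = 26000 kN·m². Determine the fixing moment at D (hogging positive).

Release the roller at E. Primary structure: cantilever fixed at D.
Downward deflection at the released point E due to the loads:
  point load 88.5 at a = 3.76: Pa²(3L − a)/(6EI) = 2156/EI
  clockwise couple 73.8 at a = 1.41: M₀a(2L − a)/(2EI) = 415.7/EI
  δ_0 = 2572/EI
Flexibility coefficient — unit upward force at E: δ_{EE} = L³/(3EI) = 34.61/EI.
With EI = 26000 kN·m²: δ_0 = 0.09892 m and δ_{EE} = 0.001331 m/kN.
Compatibility — the spring shortens by R_E/k under the reaction it provides: δ_0 − R_E·δ_{EE} = R_E/k. With 1/k = 0.0002 m/kN, R_E = δ_0 / (δ_{EE} + 1/k) = 0.09892 / (0.001331 + 0.0002) = 64.61 kN.
Moment equilibrium about D: M_D = Σ(load moments about D) − R_E·L = 406.6 − 64.61×4.7 = 102.9 kN·m.

M_D = 102.9 kN·m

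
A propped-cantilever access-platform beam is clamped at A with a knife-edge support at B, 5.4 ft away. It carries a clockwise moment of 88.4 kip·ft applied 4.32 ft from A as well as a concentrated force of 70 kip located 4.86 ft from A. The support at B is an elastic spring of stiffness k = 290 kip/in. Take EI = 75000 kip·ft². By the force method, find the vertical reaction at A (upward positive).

R_A = 11.08 kip

Release the roller at B. Primary structure: cantilever fixed at A.
Primary-structure tip deflection at B by superposition:
  clockwise couple 88.4 at a = 4.32: M₀a(2L − a)/(2EI) = 1237/EI
  point load 70 at a = 4.86: Pa²(3L − a)/(6EI) = 3125/EI
  δ_0 = 4362/EI
Tip deflection under a unit load at B: L³/(3EI) = 52.49/EI.
With EI = 75000 kip·ft²: δ_0 = 0.058163 ft and δ_{BB} = 0.0007 ft/kip.
Compatibility — the spring shortens by R_B/k under the reaction it provides: δ_0 − R_B·δ_{BB} = R_B/k. With 1/k = 1/(290×12) ft/kip = 0.000287 ft/kip, R_B = δ_0 / (δ_{BB} + 1/k) = 0.058163 / (0.0007 + 0.000287) = 58.92 kip.
Vertical equilibrium: R_A = ΣP − R_B = 70 − 58.92 = 11.08 kip.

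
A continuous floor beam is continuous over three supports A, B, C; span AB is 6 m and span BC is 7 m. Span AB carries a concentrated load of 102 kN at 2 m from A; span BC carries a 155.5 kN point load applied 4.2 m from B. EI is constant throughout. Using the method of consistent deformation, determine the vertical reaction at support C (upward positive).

R_C = 73.26 kN

Insert a hinge at B; M_B is the redundant, and each span becomes simply supported.
Discontinuity in slope at B on the released structure — sum the simple-span end rotations:
  span AB: point load 102 at a = 2: Pab(L + a)/(6LEI) = 181.3/EI
  span BC: point load 155.5 at a = 4.2: Pab(L + b)/(6LEI) = 426.7/EI
  relative rotation θ_0 = (181.3 + 426.7)/EI = 608/EI
A unit hogging moment at B produces rotation L₁/(3EI) + L₂/(3EI) = 4.333/EI.
Compatibility: M_B·(L₁+L₂)/(3EI) = θ_0, giving M_B = 140.3 kN·m (hogging).
Span BC, ΣM about C: R_B^{BC}·7 = 435.4 + 140.3, so R_B^{BC} = 82.24 kN and R_C = 155.5 − 82.24 = 73.26 kN.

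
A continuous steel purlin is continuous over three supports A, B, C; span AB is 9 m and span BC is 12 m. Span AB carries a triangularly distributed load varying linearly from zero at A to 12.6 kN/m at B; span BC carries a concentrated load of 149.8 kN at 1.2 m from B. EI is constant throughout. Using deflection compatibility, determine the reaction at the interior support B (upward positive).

Take M_B as the redundant. Released structure: two simple spans AB and BC with a hinge at B.
Discontinuity in slope at B on the released structure — sum the simple-span end rotations:
  span AB: triangular load, peak 12.6: w₀L³/(45EI) = 204.1/EI
  span BC: point load 149.8 at a = 1.2: Pab(L + b)/(6LEI) = 614.8/EI
  relative rotation θ_0 = (204.1 + 614.8)/EI = 818.9/EI
A unit hogging moment at B produces rotation L₁/(3EI) + L₂/(3EI) = 7/EI.
Compatibility: M_B·(L₁+L₂)/(3EI) = θ_0, giving M_B = 117 kN·m (hogging).
Span AB, ΣM about A with M_B applied at B: R_B^{AB}·9 = 340.2 + 117, so R_B^{AB} = 50.8 kN and R_A = 56.7 − 50.8 = 5.902 kN.
Span BC, ΣM about C: R_B^{BC}·12 = 1618 + 117, so R_B^{BC} = 144.6 kN and R_C = 149.8 − 144.6 = 5.231 kN.
R_B = 50.8 + 144.6 = 195.4 kN.

R_B = 195.4 kN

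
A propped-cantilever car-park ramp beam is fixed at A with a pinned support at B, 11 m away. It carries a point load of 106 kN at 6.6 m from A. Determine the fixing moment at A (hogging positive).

M_A = 195.9 kN·m

Choose R_B as the redundant. The primary structure is the cantilever fixed at A.
Free-end deflection of the primary structure under the applied loading (downward +):
  point load 106 at a = 6.6: Pa²(3L − a)/(6EI) = 20316/EI
Flexibility coefficient — unit upward force at B: δ_{BB} = L³/(3EI) = 443.7/EI.
Compatibility at B: δ_0 − R_B·δ_{BB} = 0, so R_B = 20316/443.7 = 45.79 kN.
Moment equilibrium about A: M_A = Σ(load moments about A) − R_B·L = 699.6 − 45.79×11 = 195.9 kN·m.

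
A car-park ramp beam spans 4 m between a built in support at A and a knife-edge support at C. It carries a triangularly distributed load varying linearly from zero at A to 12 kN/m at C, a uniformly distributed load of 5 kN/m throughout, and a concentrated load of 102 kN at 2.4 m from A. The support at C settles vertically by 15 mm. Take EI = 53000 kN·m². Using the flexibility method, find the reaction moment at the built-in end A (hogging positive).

M_A = 238.8 kN·m

Take the reaction at C as the redundant and release it; the primary structure is a cantilever fixed at A.
Downward deflection at the released point C due to the loads:
  triangular load, peak 12 at the free end: 11w₀L⁴/(120EI) = 281.6/EI
  UDL 5: wL⁴/(8EI) = 160/EI
  point load 102 at a = 2.4: Pa²(3L − a)/(6EI) = 940/EI
  δ_0 = 1382/EI
Tip deflection under a unit load at C: L³/(3EI) = 21.33/EI.
With EI = 53000 kN·m²: δ_0 = 0.026069 m and δ_{CC} = 0.000403 m/kN.
Compatibility — the beam at C must follow the support down by 0.015 m: δ_0 − R_C·δ_{CC} = 0.015, so R_C = (0.026069 − 0.015)/0.000403 = 27.5 kN.
Moment equilibrium about A: M_A = Σ(load moments about A) − R_C·L = 348.8 − 27.5×4 = 238.8 kN·m.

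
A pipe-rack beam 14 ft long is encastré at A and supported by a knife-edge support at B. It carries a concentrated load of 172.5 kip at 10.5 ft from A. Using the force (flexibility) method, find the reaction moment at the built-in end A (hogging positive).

M_A = 283 kip·ft

Remove the prop at B; the released (primary) structure is a cantilever built in at A.
Downward deflection at the released point B due to the loads:
  point load 172.5 at a = 10.5: Pa²(3L − a)/(6EI) = 99845/EI
Tip deflection under a unit load at B: L³/(3EI) = 914.7/EI.
The prop prevents deflection at B: R_B = δ_0/δ_{BB} = 99845/914.7 = 109.2 kip.
Moment equilibrium about A: M_A = Σ(load moments about A) − R_B·L = 1811 − 109.2×14 = 283 kip·ft.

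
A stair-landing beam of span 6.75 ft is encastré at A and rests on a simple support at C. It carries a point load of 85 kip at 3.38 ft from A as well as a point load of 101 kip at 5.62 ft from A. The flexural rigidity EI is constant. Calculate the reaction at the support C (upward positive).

Remove the prop at C; the released (primary) structure is a cantilever built in at A.
Free-end deflection of the primary structure under the applied loading (downward +):
  point load 85 at a = 3.38: Pa²(3L − a)/(6EI) = 2730/EI
  point load 101 at a = 5.62: Pa²(3L − a)/(6EI) = 7778/EI
  δ_0 = 10509/EI
Tip deflection under a unit load at C: L³/(3EI) = 102.5/EI.
The prop prevents deflection at C: R_C = δ_0/δ_{CC} = 10509/102.5 = 102.5 kip.

R_C = 102.5 kip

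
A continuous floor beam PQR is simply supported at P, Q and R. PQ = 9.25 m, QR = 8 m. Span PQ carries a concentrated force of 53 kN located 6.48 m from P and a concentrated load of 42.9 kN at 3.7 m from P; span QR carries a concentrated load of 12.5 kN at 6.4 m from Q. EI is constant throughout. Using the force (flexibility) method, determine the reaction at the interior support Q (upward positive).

Take M_Q as the redundant. Released structure: two simple spans PQ and QR with a hinge at Q.
Rotations at Q on the released spans (each span's end-slope, ×1/EI):
  span PQ: point load 53 at a = 6.48: Pab(L + a)/(6LEI) = 269.6/EI
  span PQ: point load 42.9 at a = 3.7: Pab(L + a)/(6LEI) = 205.6/EI
  span QR: point load 12.5 at a = 6.4: Pab(L + b)/(6LEI) = 25.6/EI
  relative rotation θ_0 = (475.2 + 25.6)/EI = 500.8/EI
A unit hogging moment at Q produces rotation L₁/(3EI) + L₂/(3EI) = 5.75/EI.
Compatibility: M_Q·(L₁+L₂)/(3EI) = θ_0, giving M_Q = 87.09 kN·m (hogging).
Span PQ, ΣM about P with M_Q applied at Q: R_Q^{PQ}·9.25 = 502.2 + 87.09, so R_Q^{PQ} = 63.7 kN and R_P = 95.9 − 63.7 = 32.2 kN.
Span QR, ΣM about R: R_Q^{QR}·8 = 20 + 87.09, so R_Q^{QR} = 13.39 kN and R_R = 12.5 − 13.39 = -0.8866 kN.
R_Q = 63.7 + 13.39 = 77.09 kN.

R_Q = 77.09 kN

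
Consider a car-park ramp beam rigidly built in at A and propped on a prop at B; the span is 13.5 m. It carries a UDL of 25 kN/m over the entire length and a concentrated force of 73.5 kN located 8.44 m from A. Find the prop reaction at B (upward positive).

R_B = 160.7 kN

Choose R_B as the redundant. The primary structure is the cantilever fixed at A.
Free-end deflection of the primary structure under the applied loading (downward +):
  UDL 25: wL⁴/(8EI) = 103797/EI
  point load 73.5 at a = 8.44: Pa²(3L − a)/(6EI) = 27976/EI
  δ_0 = 131773/EI
Tip deflection under a unit load at B: L³/(3EI) = 820.1/EI.
Compatibility at B: δ_0 − R_B·δ_{BB} = 0, so R_B = 131773/820.1 = 160.7 kN.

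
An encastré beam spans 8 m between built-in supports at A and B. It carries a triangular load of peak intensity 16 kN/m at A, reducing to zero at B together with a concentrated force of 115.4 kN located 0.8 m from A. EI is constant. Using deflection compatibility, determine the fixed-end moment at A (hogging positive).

Release both end moments; the primary structure is a simply-supported span AB with redundants M_A and M_B.
End rotations of the released simple span under the applied load (×1/EI):
  at A: triangular load, peak 16: w₀L³/(45EI) = 182/EI
  at B: triangular load, peak 16: 7w₀L³/(360EI) = 159.3/EI
  at A: point load 115.4 at a = 0.8: Pab(L + b)/(6LEI) = 210.5/EI
  at B: point load 115.4 at a = 0.8: Pab(L + a)/(6LEI) = 121.9/EI
  θ_A0 = 392.5/EI,  θ_B0 = 281.2/EI
Flexibility coefficients: a unit moment at one end gives L/(3EI) there and L/(6EI) at the far end, so f₁₁ = f₂₂ = 2.667/EI and f₁₂ = f₂₁ = 1.333/EI.
Compatibility — zero rotation at each built-in end:
  2.667 M_A + 1.333 M_B = 392.5
  1.333 M_A + 2.667 M_B = 281.2
Solving the pair gives M_A = 126 kN·m and M_B = 42.44 kN·m (hogging).

M_A = 126 kN·m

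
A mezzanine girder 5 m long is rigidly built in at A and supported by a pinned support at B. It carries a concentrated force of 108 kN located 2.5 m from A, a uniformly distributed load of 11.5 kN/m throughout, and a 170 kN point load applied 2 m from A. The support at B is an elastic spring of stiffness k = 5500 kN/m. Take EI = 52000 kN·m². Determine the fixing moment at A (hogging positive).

M_A = 384.2 kN·m

Choose R_B as the redundant. The primary structure is the cantilever fixed at A.
Downward deflection at the released point B due to the loads:
  point load 108 at a = 2.5: Pa²(3L − a)/(6EI) = 1406/EI
  UDL 11.5: wL⁴/(8EI) = 898.4/EI
  point load 170 at a = 2: Pa²(3L − a)/(6EI) = 1473/EI
  δ_0 = 3778/EI
Flexibility coefficient — unit upward force at B: δ_{BB} = L³/(3EI) = 41.67/EI.
With EI = 52000 kN·m²: δ_0 = 0.072654 m and δ_{BB} = 0.000801 m/kN.
Compatibility — the spring shortens by R_B/k under the reaction it provides: δ_0 − R_B·δ_{BB} = R_B/k. With 1/k = 0.000182 m/kN, R_B = δ_0 / (δ_{BB} + 1/k) = 0.072654 / (0.000801 + 0.000182) = 73.9 kN.
Moment equilibrium about A: M_A = Σ(load moments about A) − R_B·L = 753.8 − 73.9×5 = 384.2 kN·m.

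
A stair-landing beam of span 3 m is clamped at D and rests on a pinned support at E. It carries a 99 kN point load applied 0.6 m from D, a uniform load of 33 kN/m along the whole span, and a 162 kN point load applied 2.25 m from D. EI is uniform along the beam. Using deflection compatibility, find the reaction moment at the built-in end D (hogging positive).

M_D = 136.8 kN·m

Take the reaction at E as the redundant and release it; the primary structure is a cantilever fixed at D.
Primary-structure tip deflection at E by superposition:
  point load 99 at a = 0.6: Pa²(3L − a)/(6EI) = 49.9/EI
  UDL 33: wL⁴/(8EI) = 334.1/EI
  point load 162 at a = 2.25: Pa²(3L − a)/(6EI) = 922.6/EI
  δ_0 = 1307/EI
Flexibility coefficient — unit upward force at E: δ_{EE} = L³/(3EI) = 9/EI.
The prop prevents deflection at E: R_E = δ_0/δ_{EE} = 1307/9 = 145.2 kN.
Moment equilibrium about D: M_D = Σ(load moments about D) − R_E·L = 572.4 − 145.2×3 = 136.8 kN·m.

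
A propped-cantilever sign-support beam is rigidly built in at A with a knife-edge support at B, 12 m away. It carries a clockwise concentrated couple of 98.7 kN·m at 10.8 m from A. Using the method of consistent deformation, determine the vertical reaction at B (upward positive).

R_B = 12.21 kN

Release the roller at B. Primary structure: cantilever fixed at A.
Deflection at B on the released cantilever, summing each load's contribution:
  clockwise couple 98.7 at a = 10.8: M₀a(2L − a)/(2EI) = 7035/EI
Flexibility coefficient — unit upward force at B: δ_{BB} = L³/(3EI) = 576/EI.
The prop prevents deflection at B: R_B = δ_0/δ_{BB} = 7035/576 = 12.21 kN.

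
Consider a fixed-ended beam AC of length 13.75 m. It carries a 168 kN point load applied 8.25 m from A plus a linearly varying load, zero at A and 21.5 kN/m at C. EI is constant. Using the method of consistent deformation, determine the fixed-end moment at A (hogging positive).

Release both end moments; the primary structure is a simply-supported span AC with redundants M_A and M_C.
End rotations of the released simple span under the applied load (×1/EI):
  at A: point load 168 at a = 8.25: Pab(L + b)/(6LEI) = 1779/EI
  at C: point load 168 at a = 8.25: Pab(L + a)/(6LEI) = 2033/EI
  at A: triangular load, peak 21.5: 7w₀L³/(360EI) = 1087/EI
  at C: triangular load, peak 21.5: w₀L³/(45EI) = 1242/EI
  θ_A0 = 2865/EI,  θ_C0 = 3275/EI
Flexibility coefficients: a unit moment at one end gives L/(3EI) there and L/(6EI) at the far end, so f₁₁ = f₂₂ = 4.583/EI and f₁₂ = f₂₁ = 2.292/EI.
Compatibility — zero rotation at each built-in end:
  4.583 M_A + 2.292 M_C = 2865
  2.292 M_A + 4.583 M_C = 3275
Solving the pair gives M_A = 357.3 kN·m and M_C = 535.9 kN·m (hogging).

M_A = 357.3 kN·m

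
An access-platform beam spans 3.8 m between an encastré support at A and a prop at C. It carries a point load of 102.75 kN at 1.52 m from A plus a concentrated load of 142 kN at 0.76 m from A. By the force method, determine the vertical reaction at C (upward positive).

R_C = 29.32 kN

Choose R_C as the redundant. The primary structure is the cantilever fixed at A.
Deflection at C on the released cantilever, summing each load's contribution:
  point load 102.75 at a = 1.52: Pa²(3L − a)/(6EI) = 390.9/EI
  point load 142 at a = 0.76: Pa²(3L − a)/(6EI) = 145.4/EI
  δ_0 = 536.4/EI
Flexibility coefficient — unit upward force at C: δ_{CC} = L³/(3EI) = 18.29/EI.
The prop prevents deflection at C: R_C = δ_0/δ_{CC} = 536.4/18.29 = 29.32 kN.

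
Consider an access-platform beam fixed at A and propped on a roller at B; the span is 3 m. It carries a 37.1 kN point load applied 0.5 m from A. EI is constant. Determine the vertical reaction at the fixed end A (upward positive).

R_A = 35.64 kN

Remove the prop at B; the released (primary) structure is a cantilever built in at A.
Primary-structure tip deflection at B by superposition:
  point load 37.1 at a = 0.5: Pa²(3L − a)/(6EI) = 13.14/EI
Flexibility coefficient — unit upward force at B: δ_{BB} = L³/(3EI) = 9/EI.
Compatibility at B: δ_0 − R_B·δ_{BB} = 0, so R_B = 13.14/9 = 1.46 kN.
Vertical equilibrium: R_A = ΣP − R_B = 37.1 − 1.46 = 35.64 kN.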